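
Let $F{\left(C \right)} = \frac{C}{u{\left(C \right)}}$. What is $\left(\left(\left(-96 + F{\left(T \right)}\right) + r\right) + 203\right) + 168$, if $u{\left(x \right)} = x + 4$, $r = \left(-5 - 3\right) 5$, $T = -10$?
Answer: $\frac{710}{3} \approx 236.67$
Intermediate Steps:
$r = -40$ ($r = \left(-8\right) 5 = -40$)
$u{\left(x \right)} = 4 + x$
$F{\left(C \right)} = \frac{C}{4 + C}$
$\left(\left(\left(-96 + F{\left(T \right)}\right) + r\right) + 203\right) + 168 = \left(\left(\left(-96 - \frac{10}{4 - 10}\right) - 40\right) + 203\right) + 168 = \left(\left(\left(-96 - \frac{10}{-6}\right) - 40\right) + 203\right) + 168 = \left(\left(\left(-96 - - \frac{5}{3}\right) - 40\right) + 203\right) + 168 = \left(\left(\left(-96 + \frac{5}{3}\right) - 40\right) + 203\right) + 168 = \left(\left(- \frac{283}{3} - 40\right) + 203\right) + 168 = \left(- \frac{403}{3} + 203\right) + 168 = \frac{206}{3} + 168 = \frac{710}{3}$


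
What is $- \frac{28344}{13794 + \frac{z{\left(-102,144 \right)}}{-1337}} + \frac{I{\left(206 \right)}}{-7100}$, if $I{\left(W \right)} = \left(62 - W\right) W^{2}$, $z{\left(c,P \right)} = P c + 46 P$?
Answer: $\frac{669516826396}{779759275} \approx 858.62$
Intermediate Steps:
$z{\left(c,P \right)} = 46 P + P c$
$I{\left(W \right)} = W^{2} \left(62 - W\right)$
$- \frac{28344}{13794 + \frac{z{\left(-102,144 \right)}}{-1337}} + \frac{I{\left(206 \right)}}{-7100} = - \frac{28344}{13794 + \frac{144 \left(46 - 102\right)}{-1337}} + \frac{206^{2} \left(62 - 206\right)}{-7100} = - \frac{28344}{13794 + 144 \left(-56\right) \left(- \frac{1}{1337}\right)} + 42436 \left(62 - 206\right) \left(- \frac{1}{7100}\right) = - \frac{28344}{13794 - - \frac{1152}{191}} + 42436 \left(-144\right) \left(- \frac{1}{7100}\right) = - \frac{28344}{13794 + \frac{1152}{191}} - - \frac{1527696}{1775} = - \frac{28344}{\frac{2635806}{191}} + \frac{1527696}{1775} = \left(-28344\right) \frac{191}{2635806} + \frac{1527696}{1775} = - \frac{902284}{439301} + \frac{1527696}{1775} = \frac{669516826396}{779759275}$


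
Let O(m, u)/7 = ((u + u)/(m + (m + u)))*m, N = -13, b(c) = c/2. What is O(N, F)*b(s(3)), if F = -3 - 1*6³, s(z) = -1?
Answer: 2847/35 ≈ 81.343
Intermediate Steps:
b(c) = c/2 (b(c) = c*(½) = c/2)
F = -219 (F = -3 - 1*216 = -3 - 216 = -219)
O(m, u) = 14*m*u/(u + 2*m) (O(m, u) = 7*(((u + u)/(m + (m + u)))*m) = 7*(((2*u)/(u + 2*m))*m) = 7*((2*u/(u + 2*m))*m) = 7*(2*m*u/(u + 2*m)) = 14*m*u/(u + 2*m))
O(N, F)*b(s(3)) = (14*(-13)*(-219)/(-219 + 2*(-13)))*((½)*(-1)) = (14*(-13)*(-219)/(-219 - 26))*(-½) = (14*(-13)*(-219)/(-245))*(-½) = (14*(-13)*(-219)*(-1/245))*(-½) = -5694/35*(-½) = 2847/35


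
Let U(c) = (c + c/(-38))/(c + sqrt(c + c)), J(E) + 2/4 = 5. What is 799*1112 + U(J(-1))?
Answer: 168812831/190 ≈ 8.8849e+5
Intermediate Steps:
J(E) = 9/2 (J(E) = -1/2 + 5 = 9/2)
U(c) = 37*c/(38*(c + sqrt(2)*sqrt(c))) (U(c) = (c + c*(-1/38))/(c + sqrt(2*c)) = (c - c/38)/(c + sqrt(2)*sqrt(c)) = (37*c/38)/(c + sqrt(2)*sqrt(c)) = 37*c/(38*(c + sqrt(2)*sqrt(c))))
799*1112 + U(J(-1)) = 799*1112 + (37/38)*(9/2)/(9/2 + sqrt(2)*sqrt(9/2)) = 888488 + (37/38)*(9/2)/(9/2 + sqrt(2)*(3*sqrt(2)/2)) = 888488 + (37/38)*(9/2)/(9/2 + 3) = 888488 + (37/38)*(9/2)/(15/2) = 888488 + (37/38)*(9/2)*(2/15) = 888488 + 111/190 = 168812831/190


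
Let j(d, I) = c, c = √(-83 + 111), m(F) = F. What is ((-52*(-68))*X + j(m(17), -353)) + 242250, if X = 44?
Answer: 397834 + 2*√7 ≈ 3.9784e+5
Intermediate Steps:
c = 2*√7 (c = √28 = 2*√7 ≈ 5.2915)
j(d, I) = 2*√7
((-52*(-68))*X + j(m(17), -353)) + 242250 = (-52*(-68)*44 + 2*√7) + 242250 = (3536*44 + 2*√7) + 242250 = (155584 + 2*√7) + 242250 = 397834 + 2*√7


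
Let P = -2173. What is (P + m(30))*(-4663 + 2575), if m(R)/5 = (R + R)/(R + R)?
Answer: 4526784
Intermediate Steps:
m(R) = 5 (m(R) = 5*((R + R)/(R + R)) = 5*((2*R)/((2*R))) = 5*((2*R)*(1/(2*R))) = 5*1 = 5)
(P + m(30))*(-4663 + 2575) = (-2173 + 5)*(-4663 + 2575) = -2168*(-2088) = 4526784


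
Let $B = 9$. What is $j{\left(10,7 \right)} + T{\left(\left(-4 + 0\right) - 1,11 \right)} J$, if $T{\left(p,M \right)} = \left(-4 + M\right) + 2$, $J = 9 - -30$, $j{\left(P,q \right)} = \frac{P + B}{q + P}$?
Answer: $\frac{5986}{17} \approx 352.12$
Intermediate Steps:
$j{\left(P,q \right)} = \frac{9 + P}{P + q}$ ($j{\left(P,q \right)} = \frac{P + 9}{q + P} = \frac{9 + P}{P + q}$)
$J = 39$ ($J = 9 + 30 = 39$)
$T{\left(p,M \right)} = -2 + M$
$j{\left(10,7 \right)} + T{\left(\left(-4 + 0\right) - 1,11 \right)} J = \frac{9 + 10}{10 + 7} + \left(-2 + 11\right) 39 = \frac{1}{17} \cdot 19 + 9 \cdot 39 = \frac{1}{17} \cdot 19 + 351 = \frac{19}{17} + 351 = \frac{5986}{17}$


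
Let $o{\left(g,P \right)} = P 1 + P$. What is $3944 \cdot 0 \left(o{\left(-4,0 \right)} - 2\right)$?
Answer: $0$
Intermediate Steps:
$o{\left(g,P \right)} = 2 P$ ($o{\left(g,P \right)} = P + P = 2 P$)
$3944 \cdot 0 \left(o{\left(-4,0 \right)} - 2\right) = 3944 \cdot 0 \left(2 \cdot 0 - 2\right) = 3944 \cdot 0 \left(0 - 2\right) = 3944 \cdot 0 \left(-2\right) = 3944 \cdot 0 = 0$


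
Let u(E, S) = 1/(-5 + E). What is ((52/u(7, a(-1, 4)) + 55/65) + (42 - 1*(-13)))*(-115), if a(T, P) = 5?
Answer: -238970/13 ≈ -18382.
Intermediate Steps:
((52/u(7, a(-1, 4)) + 55/65) + (42 - 1*(-13)))*(-115) = ((52/(1/(-5 + 7)) + 55/65) + (42 - 1*(-13)))*(-115) = ((52/(1/2) + 55*(1/65)) + (42 + 13))*(-115) = ((52/(1/2) + 11/13) + 55)*(-115) = ((52*2 + 11/13) + 55)*(-115) = ((104 + 11/13) + 55)*(-115) = (1363/13 + 55)*(-115) = (2078/13)*(-115) = -238970/13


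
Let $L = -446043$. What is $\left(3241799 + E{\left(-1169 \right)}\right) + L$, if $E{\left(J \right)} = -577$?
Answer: $2795179$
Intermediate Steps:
$\left(3241799 + E{\left(-1169 \right)}\right) + L = \left(3241799 - 577\right) - 446043 = 3241222 - 446043 = 2795179$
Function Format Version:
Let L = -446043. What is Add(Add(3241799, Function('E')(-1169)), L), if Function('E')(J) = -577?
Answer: 2795179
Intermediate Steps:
Add(Add(3241799, Function('E')(-1169)), L) = Add(Add(3241799, -577), -446043) = Add(3241222, -446043) = 2795179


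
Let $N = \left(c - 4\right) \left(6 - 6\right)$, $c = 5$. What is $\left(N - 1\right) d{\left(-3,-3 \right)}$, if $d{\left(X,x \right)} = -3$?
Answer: $3$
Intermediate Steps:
$N = 0$ ($N = \left(5 - 4\right) \left(6 - 6\right) = 1 \left(6 - 6\right) = 1 \cdot 0 = 0$)
$\left(N - 1\right) d{\left(-3,-3 \right)} = \left(0 - 1\right) \left(-3\right) = \left(-1\right) \left(-3\right) = 3$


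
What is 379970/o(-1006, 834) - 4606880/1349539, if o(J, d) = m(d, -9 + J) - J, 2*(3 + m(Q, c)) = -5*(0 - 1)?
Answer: 1016304231980/2713922929 ≈ 374.48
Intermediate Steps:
m(Q, c) = -½ (m(Q, c) = -3 + (-5*(0 - 1))/2 = -3 + (-5*(-1))/2 = -3 + (½)*5 = -3 + 5/2 = -½)
o(J, d) = -½ - J
379970/o(-1006, 834) - 4606880/1349539 = 379970/(-½ - 1*(-1006)) - 4606880/1349539 = 379970/(-½ + 1006) - 4606880*1/1349539 = 379970/(2011/2) - 4606880/1349539 = 379970*(2/2011) - 4606880/1349539 = 759940/2011 - 4606880/1349539 = 1016304231980/2713922929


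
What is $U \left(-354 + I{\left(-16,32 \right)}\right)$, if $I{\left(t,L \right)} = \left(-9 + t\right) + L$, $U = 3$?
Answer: $-1041$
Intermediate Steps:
$I{\left(t,L \right)} = -9 + L + t$
$U \left(-354 + I{\left(-16,32 \right)}\right) = 3 \left(-354 - -7\right) = 3 \left(-354 + 7\right) = 3 \left(-347\right) = -1041$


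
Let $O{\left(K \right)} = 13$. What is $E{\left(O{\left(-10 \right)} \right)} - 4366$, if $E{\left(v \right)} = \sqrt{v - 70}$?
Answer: $-4366 + i \sqrt{57} \approx -4366.0 + 7.5498 i$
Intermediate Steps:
$E{\left(v \right)} = \sqrt{-70 + v}$
$E{\left(O{\left(-10 \right)} \right)} - 4366 = \sqrt{-70 + 13} - 4366 = \sqrt{-57} - 4366 = i \sqrt{57} - 4366 = -4366 + i \sqrt{57}$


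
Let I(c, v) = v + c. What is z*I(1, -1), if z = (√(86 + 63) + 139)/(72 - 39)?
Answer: 0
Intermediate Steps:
I(c, v) = c + v
z = 139/33 + √149/33 (z = (√149 + 139)/33 = (139 + √149)*(1/33) = 139/33 + √149/33 ≈ 4.5820)
z*I(1, -1) = (139/33 + √149/33)*(1 - 1) = (139/33 + √149/33)*0 = 0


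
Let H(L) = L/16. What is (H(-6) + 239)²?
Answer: 3644281/64 ≈ 56942.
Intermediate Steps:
H(L) = L/16 (H(L) = L*(1/16) = L/16)
(H(-6) + 239)² = ((1/16)*(-6) + 239)² = (-3/8 + 239)² = (1909/8)² = 3644281/64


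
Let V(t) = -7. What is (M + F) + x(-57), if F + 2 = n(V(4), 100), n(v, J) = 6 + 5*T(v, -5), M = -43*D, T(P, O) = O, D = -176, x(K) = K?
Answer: 7490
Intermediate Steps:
M = 7568 (M = -43*(-176) = 7568)
n(v, J) = -19 (n(v, J) = 6 + 5*(-5) = 6 - 25 = -19)
F = -21 (F = -2 - 19 = -21)
(M + F) + x(-57) = (7568 - 21) - 57 = 7547 - 57 = 7490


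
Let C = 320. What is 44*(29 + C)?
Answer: 15356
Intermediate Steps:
44*(29 + C) = 44*(29 + 320) = 44*349 = 15356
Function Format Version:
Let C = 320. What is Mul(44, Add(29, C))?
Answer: 15356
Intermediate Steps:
Mul(44, Add(29, C)) = Mul(44, Add(29, 320)) = Mul(44, 349) = 15356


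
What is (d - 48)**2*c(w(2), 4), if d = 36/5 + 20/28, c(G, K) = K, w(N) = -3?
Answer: 7873636/1225 ≈ 6427.5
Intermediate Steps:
d = 277/35 (d = 36*(1/5) + 20*(1/28) = 36/5 + 5/7 = 277/35 ≈ 7.9143)
(d - 48)**2*c(w(2), 4) = (277/35 - 48)**2*4 = (-1403/35)**2*4 = (1968409/1225)*4 = 7873636/1225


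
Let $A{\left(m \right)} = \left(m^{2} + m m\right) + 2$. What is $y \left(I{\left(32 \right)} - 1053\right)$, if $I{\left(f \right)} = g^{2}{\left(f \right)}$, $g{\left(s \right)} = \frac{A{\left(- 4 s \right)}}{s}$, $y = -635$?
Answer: $- \frac{170306147195}{256} \approx -6.6526 \cdot 10^{8}$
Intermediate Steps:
$A{\left(m \right)} = 2 + 2 m^{2}$ ($A{\left(m \right)} = \left(m^{2} + m^{2}\right) + 2 = 2 m^{2} + 2 = 2 + 2 m^{2}$)
$g{\left(s \right)} = \frac{2 + 32 s^{2}}{s}$ ($g{\left(s \right)} = \frac{2 + 2 \left(- 4 s\right)^{2}}{s} = \frac{2 + 2 \cdot 16 s^{2}}{s} = \frac{2 + 32 s^{2}}{s}$)
$I{\left(f \right)} = \left(\frac{2}{f} + 32 f\right)^{2}$
$y \left(I{\left(32 \right)} - 1053\right) = - 635 \left(\frac{4 \left(1 + 16 \cdot 32^{2}\right)^{2}}{1024} - 1053\right) = - 635 \left(4 \cdot \frac{1}{1024} \left(1 + 16 \cdot 1024\right)^{2} - 1053\right) = - 635 \left(4 \cdot \frac{1}{1024} \left(1 + 16384\right)^{2} - 1053\right) = - 635 \left(4 \cdot \frac{1}{1024} \cdot 16385^{2} - 1053\right) = - 635 \left(4 \cdot \frac{1}{1024} \cdot 268468225 - 1053\right) = - 635 \left(\frac{268468225}{256} - 1053\right) = \left(-635\right) \frac{268198657}{256} = - \frac{170306147195}{256}$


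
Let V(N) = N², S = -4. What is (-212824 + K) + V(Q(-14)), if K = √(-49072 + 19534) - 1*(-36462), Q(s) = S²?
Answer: -176106 + 3*I*√3282 ≈ -1.7611e+5 + 171.87*I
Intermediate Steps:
Q(s) = 16 (Q(s) = (-4)² = 16)
K = 36462 + 3*I*√3282 (K = √(-29538) + 36462 = 3*I*√3282 + 36462 = 36462 + 3*I*√3282 ≈ 36462.0 + 171.87*I)
(-212824 + K) + V(Q(-14)) = (-212824 + (36462 + 3*I*√3282)) + 16² = (-176362 + 3*I*√3282) + 256 = -176106 + 3*I*√3282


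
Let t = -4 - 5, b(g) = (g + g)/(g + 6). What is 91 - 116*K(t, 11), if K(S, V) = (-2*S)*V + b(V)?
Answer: -391461/17 ≈ -23027.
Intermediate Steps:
b(g) = 2*g/(6 + g) (b(g) = (2*g)/(6 + g) = 2*g/(6 + g))
t = -9
K(S, V) = -2*S*V + 2*V/(6 + V) (K(S, V) = (-2*S)*V + 2*V/(6 + V) = -2*S*V + 2*V/(6 + V))
91 - 116*K(t, 11) = 91 - 232*11*(1 - 1*(-9)*(6 + 11))/(6 + 11) = 91 - 232*11*(1 - 1*(-9)*17)/17 = 91 - 232*11*(1 + 153)/17 = 91 - 232*11*154/17 = 91 - 116*3388/17 = 91 - 393008/17 = -391461/17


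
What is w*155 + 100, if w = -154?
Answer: -23770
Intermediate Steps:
w*155 + 100 = -154*155 + 100 = -23870 + 100 = -23770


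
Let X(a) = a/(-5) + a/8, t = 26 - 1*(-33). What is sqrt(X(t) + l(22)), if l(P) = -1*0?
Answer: I*sqrt(1770)/20 ≈ 2.1036*I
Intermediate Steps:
l(P) = 0
t = 59 (t = 26 + 33 = 59)
X(a) = -3*a/40 (X(a) = a*(-1/5) + a*(1/8) = -a/5 + a/8 = -3*a/40)
sqrt(X(t) + l(22)) = sqrt(-3/40*59 + 0) = sqrt(-177/40 + 0) = sqrt(-177/40) = I*sqrt(1770)/20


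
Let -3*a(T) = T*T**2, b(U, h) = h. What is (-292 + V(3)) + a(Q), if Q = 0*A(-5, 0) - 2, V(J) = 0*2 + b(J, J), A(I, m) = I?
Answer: -859/3 ≈ -286.33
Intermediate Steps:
V(J) = J (V(J) = 0*2 + J = 0 + J = J)
Q = -2 (Q = 0*(-5) - 2 = 0 - 2 = -2)
a(T) = -T**3/3 (a(T) = -T*T**2/3 = -T**3/3)
(-292 + V(3)) + a(Q) = (-292 + 3) - 1/3*(-2)**3 = -289 - 1/3*(-8) = -289 + 8/3 = -859/3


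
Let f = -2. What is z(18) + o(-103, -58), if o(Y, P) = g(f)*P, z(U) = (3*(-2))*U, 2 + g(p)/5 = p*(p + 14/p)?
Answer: -4748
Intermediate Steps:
g(p) = -10 + 5*p*(p + 14/p) (g(p) = -10 + 5*(p*(p + 14/p)) = -10 + 5*p*(p + 14/p))
z(U) = -6*U
o(Y, P) = 80*P (o(Y, P) = (60 + 5*(-2)²)*P = (60 + 5*4)*P = (60 + 20)*P = 80*P)
z(18) + o(-103, -58) = -6*18 + 80*(-58) = -108 - 4640 = -4748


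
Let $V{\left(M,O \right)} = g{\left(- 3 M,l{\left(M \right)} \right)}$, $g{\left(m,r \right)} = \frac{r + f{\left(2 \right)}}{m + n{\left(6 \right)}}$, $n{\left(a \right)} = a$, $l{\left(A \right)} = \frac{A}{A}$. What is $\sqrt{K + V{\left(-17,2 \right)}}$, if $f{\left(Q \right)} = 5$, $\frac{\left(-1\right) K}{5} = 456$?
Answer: $\frac{11 i \sqrt{6802}}{19} \approx 47.748 i$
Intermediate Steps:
$K = -2280$ ($K = \left(-5\right) 456 = -2280$)
$l{\left(A \right)} = 1$
$g{\left(m,r \right)} = \frac{5 + r}{6 + m}$ ($g{\left(m,r \right)} = \frac{r + 5}{m + 6} = \frac{5 + r}{6 + m}$)
$V{\left(M,O \right)} = \frac{6}{6 - 3 M}$ ($V{\left(M,O \right)} = \frac{5 + 1}{6 - 3 M} = \frac{1}{6 - 3 M} 6 = \frac{6}{6 - 3 M}$)
$\sqrt{K + V{\left(-17,2 \right)}} = \sqrt{-2280 - \frac{2}{-2 - 17}} = \sqrt{-2280 - \frac{2}{-19}} = \sqrt{-2280 - - \frac{2}{19}} = \sqrt{-2280 + \frac{2}{19}} = \sqrt{- \frac{43318}{19}} = \frac{11 i \sqrt{6802}}{19}$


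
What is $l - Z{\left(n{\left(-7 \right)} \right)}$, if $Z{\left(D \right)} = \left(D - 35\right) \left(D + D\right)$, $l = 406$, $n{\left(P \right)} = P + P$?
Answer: $-966$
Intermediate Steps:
$n{\left(P \right)} = 2 P$
$Z{\left(D \right)} = 2 D \left(-35 + D\right)$ ($Z{\left(D \right)} = \left(-35 + D\right) 2 D = 2 D \left(-35 + D\right)$)
$l - Z{\left(n{\left(-7 \right)} \right)} = 406 - 2 \cdot 2 \left(-7\right) \left(-35 + 2 \left(-7\right)\right) = 406 - 2 \left(-14\right) \left(-35 - 14\right) = 406 - 2 \left(-14\right) \left(-49\right) = 406 - 1372 = -966$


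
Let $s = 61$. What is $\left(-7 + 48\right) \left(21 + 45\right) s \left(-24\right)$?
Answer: $-3961584$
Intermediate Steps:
$\left(-7 + 48\right) \left(21 + 45\right) s \left(-24\right) = \left(-7 + 48\right) \left(21 + 45\right) 61 \left(-24\right) = 41 \cdot 66 \cdot 61 \left(-24\right) = 2706 \cdot 61 \left(-24\right) = 165066 \left(-24\right) = -3961584$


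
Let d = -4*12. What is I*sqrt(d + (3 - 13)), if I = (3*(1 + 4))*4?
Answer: 60*I*sqrt(58) ≈ 456.95*I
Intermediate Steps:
d = -48
I = 60 (I = (3*5)*4 = 15*4 = 60)
I*sqrt(d + (3 - 13)) = 60*sqrt(-48 + (3 - 13)) = 60*sqrt(-48 - 10) = 60*sqrt(-58) = 60*(I*sqrt(58)) = 60*I*sqrt(58)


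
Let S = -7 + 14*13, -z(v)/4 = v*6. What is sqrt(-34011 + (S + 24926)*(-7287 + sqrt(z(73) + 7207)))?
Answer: 3*sqrt(-20327222 + 2789*sqrt(5455)) ≈ 13457.0*I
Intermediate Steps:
z(v) = -24*v (z(v) = -4*v*6 = -24*v)
S = 175 (S = -7 + 182 = 175)
sqrt(-34011 + (S + 24926)*(-7287 + sqrt(z(73) + 7207))) = sqrt(-34011 + (175 + 24926)*(-7287 + sqrt(-24*73 + 7207))) = sqrt(-34011 + 25101*(-7287 + sqrt(-1752 + 7207))) = sqrt(-34011 + 25101*(-7287 + sqrt(5455))) = sqrt(-34011 + (-182910987 + 25101*sqrt(5455))) = sqrt(-182944998 + 25101*sqrt(5455))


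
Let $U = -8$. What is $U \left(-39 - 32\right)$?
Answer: $568$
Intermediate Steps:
$U \left(-39 - 32\right) = - 8 \left(-39 - 32\right) = \left(-8\right) \left(-71\right) = 568$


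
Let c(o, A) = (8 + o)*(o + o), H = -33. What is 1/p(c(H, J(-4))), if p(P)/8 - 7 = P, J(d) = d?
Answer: 1/13256 ≈ 7.5438e-5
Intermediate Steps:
c(o, A) = 2*o*(8 + o) (c(o, A) = (8 + o)*(2*o) = 2*o*(8 + o))
p(P) = 56 + 8*P
1/p(c(H, J(-4))) = 1/(56 + 8*(2*(-33)*(8 - 33))) = 1/(56 + 8*(2*(-33)*(-25))) = 1/(56 + 8*1650) = 1/(56 + 13200) = 1/13256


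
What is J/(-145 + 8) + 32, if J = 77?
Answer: 4307/137 ≈ 31.438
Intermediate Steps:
J/(-145 + 8) + 32 = 77/(-145 + 8) + 32 = 77/(-137) + 32 = 77*(-1/137) + 32 = -77/137 + 32 = 4307/137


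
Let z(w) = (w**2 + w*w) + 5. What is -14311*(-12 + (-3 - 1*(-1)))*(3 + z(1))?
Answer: 2003540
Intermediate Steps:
z(w) = 5 + 2*w**2 (z(w) = (w**2 + w**2) + 5 = 2*w**2 + 5 = 5 + 2*w**2)
-14311*(-12 + (-3 - 1*(-1)))*(3 + z(1)) = -14311*(-12 + (-3 - 1*(-1)))*(3 + (5 + 2*1**2)) = -14311*(-12 + (-3 + 1))*(3 + (5 + 2*1)) = -14311*(-12 - 2)*(3 + (5 + 2)) = -(-200354)*(3 + 7) = -(-200354)*10 = -14311*(-140) = 2003540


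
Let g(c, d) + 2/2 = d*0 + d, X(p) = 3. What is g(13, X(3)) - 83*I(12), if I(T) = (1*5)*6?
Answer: -2488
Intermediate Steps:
I(T) = 30 (I(T) = 5*6 = 30)
g(c, d) = -1 + d (g(c, d) = -1 + (d*0 + d) = -1 + (0 + d) = -1 + d)
g(13, X(3)) - 83*I(12) = (-1 + 3) - 83*30 = 2 - 2490 = -2488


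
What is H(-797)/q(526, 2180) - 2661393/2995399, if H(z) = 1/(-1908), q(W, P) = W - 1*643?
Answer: -594115732349/668680891164 ≈ -0.88849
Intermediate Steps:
q(W, P) = -643 + W (q(W, P) = W - 643 = -643 + W)
H(z) = -1/1908
H(-797)/q(526, 2180) - 2661393/2995399 = -1/(1908*(-643 + 526)) - 2661393/2995399 = -1/1908/(-117) - 2661393*1/2995399 = -1/1908*(-1/117) - 2661393/2995399 = 1/223236 - 2661393/2995399 = -594115732349/668680891164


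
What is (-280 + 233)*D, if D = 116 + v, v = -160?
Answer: 2068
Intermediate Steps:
D = -44 (D = 116 - 160 = -44)
(-280 + 233)*D = (-280 + 233)*(-44) = -47*(-44) = 2068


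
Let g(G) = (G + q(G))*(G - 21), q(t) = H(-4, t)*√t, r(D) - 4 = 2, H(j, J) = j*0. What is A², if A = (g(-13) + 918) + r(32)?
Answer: 1865956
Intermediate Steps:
H(j, J) = 0
r(D) = 6 (r(D) = 4 + 2 = 6)
q(t) = 0 (q(t) = 0*√t = 0)
g(G) = G*(-21 + G) (g(G) = (G + 0)*(G - 21) = G*(-21 + G))
A = 1366 (A = (-13*(-21 - 13) + 918) + 6 = (-13*(-34) + 918) + 6 = (442 + 918) + 6 = 1360 + 6 = 1366)
A² = 1366² = 1865956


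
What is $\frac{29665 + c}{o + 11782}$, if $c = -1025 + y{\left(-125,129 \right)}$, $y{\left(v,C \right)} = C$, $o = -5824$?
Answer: $\frac{28769}{5958} \approx 4.8286$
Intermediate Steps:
$c = -896$ ($c = -1025 + 129 = -896$)
$\frac{29665 + c}{o + 11782} = \frac{29665 - 896}{-5824 + 11782} = \frac{28769}{5958}$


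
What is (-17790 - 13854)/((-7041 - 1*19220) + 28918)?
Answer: -31644/2657 ≈ -11.910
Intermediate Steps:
(-17790 - 13854)/((-7041 - 1*19220) + 28918) = -31644/((-7041 - 19220) + 28918) = -31644/(-26261 + 28918) = -31644/2657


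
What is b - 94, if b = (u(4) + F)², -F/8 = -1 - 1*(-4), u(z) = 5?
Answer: 267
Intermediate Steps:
F = -24 (F = -8*(-1 - 1*(-4)) = -8*(-1 + 4) = -8*3 = -24)
b = 361 (b = (5 - 24)² = (-19)² = 361)
b - 94 = 361 - 94 = 267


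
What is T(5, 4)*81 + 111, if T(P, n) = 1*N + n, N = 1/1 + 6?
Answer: 1002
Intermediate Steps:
N = 7 (N = 1*1 + 6 = 1 + 6 = 7)
T(P, n) = 7 + n (T(P, n) = 1*7 + n = 7 + n)
T(5, 4)*81 + 111 = (7 + 4)*81 + 111 = 11*81 + 111 = 891 + 111 = 1002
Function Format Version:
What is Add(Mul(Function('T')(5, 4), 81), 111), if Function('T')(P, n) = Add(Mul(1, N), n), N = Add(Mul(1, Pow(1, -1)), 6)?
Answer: 1002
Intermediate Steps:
N = 7 (N = Add(Mul(1, 1), 6) = Add(1, 6) = 7)
Function('T')(P, n) = Add(7, n) (Function('T')(P, n) = Add(Mul(1, 7), n) = Add(7, n))
Add(Mul(Function('T')(5, 4), 81), 111) = Add(Mul(Add(7, 4), 81), 111) = Add(Mul(11, 81), 111) = Add(891, 111) = 1002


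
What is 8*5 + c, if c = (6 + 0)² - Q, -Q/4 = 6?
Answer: 100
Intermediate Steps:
Q = -24 (Q = -4*6 = -24)
c = 60 (c = (6 + 0)² - 1*(-24) = 6² + 24 = 36 + 24 = 60)
8*5 + c = 8*5 + 60 = 40 + 60 = 100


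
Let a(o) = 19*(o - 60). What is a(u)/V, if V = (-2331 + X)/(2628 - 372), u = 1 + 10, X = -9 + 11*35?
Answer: 2100336/1955 ≈ 1074.3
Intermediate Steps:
X = 376 (X = -9 + 385 = 376)
u = 11
V = -1955/2256 (V = (-2331 + 376)/(2628 - 372) = -1955/2256 ≈ -0.86658)
a(o) = -1140 + 19*o (a(o) = 19*(-60 + o) = -1140 + 19*o)
a(u)/V = (-1140 + 19*11)/(-1955/2256) = (-1140 + 209)*(-2256/1955) = -931*(-2256/1955) = 2100336/1955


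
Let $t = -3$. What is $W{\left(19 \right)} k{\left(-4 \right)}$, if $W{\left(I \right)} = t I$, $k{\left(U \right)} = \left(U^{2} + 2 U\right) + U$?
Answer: $-228$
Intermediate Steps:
$k{\left(U \right)} = U^{2} + 3 U$
$W{\left(I \right)} = - 3 I$
$W{\left(19 \right)} k{\left(-4 \right)} = \left(-3\right) 19 \left(- 4 \left(3 - 4\right)\right) = - 57 \left(\left(-4\right) \left(-1\right)\right) = \left(-57\right) 4 = -228$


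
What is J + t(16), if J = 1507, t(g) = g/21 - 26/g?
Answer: 253031/168 ≈ 1506.1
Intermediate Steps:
t(g) = -26/g + g/21 (t(g) = g*(1/21) - 26/g = g/21 - 26/g = -26/g + g/21)
J + t(16) = 1507 + (-26/16 + (1/21)*16) = 1507 + (-26*1/16 + 16/21) = 1507 + (-13/8 + 16/21) = 1507 - 145/168 = 253031/168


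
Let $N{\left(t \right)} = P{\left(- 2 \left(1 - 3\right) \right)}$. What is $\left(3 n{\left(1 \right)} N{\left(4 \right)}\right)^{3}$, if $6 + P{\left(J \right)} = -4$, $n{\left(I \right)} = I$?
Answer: $-27000$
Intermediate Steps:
$P{\left(J \right)} = -10$ ($P{\left(J \right)} = -6 - 4 = -10$)
$N{\left(t \right)} = -10$
$\left(3 n{\left(1 \right)} N{\left(4 \right)}\right)^{3} = \left(3 \cdot 1 \left(-10\right)\right)^{3} = \left(3 \left(-10\right)\right)^{3} = \left(-30\right)^{3} = -27000$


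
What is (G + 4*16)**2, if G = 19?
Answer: 6889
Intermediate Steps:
(G + 4*16)**2 = (19 + 4*16)**2 = (19 + 64)**2 = 83**2 = 6889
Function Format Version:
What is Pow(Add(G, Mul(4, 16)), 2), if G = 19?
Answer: 6889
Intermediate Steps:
Pow(Add(G, Mul(4, 16)), 2) = Pow(Add(19, Mul(4, 16)), 2) = Pow(Add(19, 64), 2) = Pow(83, 2) = 6889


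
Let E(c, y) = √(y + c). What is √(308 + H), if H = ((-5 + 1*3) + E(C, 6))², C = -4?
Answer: √(314 - 4*√2) ≈ 17.560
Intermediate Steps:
E(c, y) = √(c + y)
H = (-2 + √2)² (H = ((-5 + 1*3) + √(-4 + 6))² = ((-5 + 3) + √2)² = (-2 + √2)² ≈ 0.34315)
√(308 + H) = √(308 + (2 - √2)²)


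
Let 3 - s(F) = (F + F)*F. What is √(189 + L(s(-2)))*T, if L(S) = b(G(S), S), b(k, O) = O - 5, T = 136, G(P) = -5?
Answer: 136*√179 ≈ 1819.6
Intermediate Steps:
b(k, O) = -5 + O
s(F) = 3 - 2*F² (s(F) = 3 - (F + F)*F = 3 - 2*F*F = 3 - 2*F²)
L(S) = -5 + S
√(189 + L(s(-2)))*T = √(189 + (-5 + (3 - 2*(-2)²)))*136 = √(189 + (-5 + (3 - 2*4)))*136 = √(189 + (-5 + (3 - 8)))*136 = √(189 + (-5 - 5))*136 = √(189 - 10)*136 = √179*136 = 136*√179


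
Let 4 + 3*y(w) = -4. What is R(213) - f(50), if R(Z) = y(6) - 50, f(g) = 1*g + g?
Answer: -458/3 ≈ -152.67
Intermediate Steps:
y(w) = -8/3 (y(w) = -4/3 + (1/3)*(-4) = -4/3 - 4/3 = -8/3)
f(g) = 2*g (f(g) = g + g = 2*g)
R(Z) = -158/3 (R(Z) = -8/3 - 50 = -158/3)
R(213) - f(50) = -158/3 - 2*50 = -158/3 - 1*100 = -158/3 - 100 = -458/3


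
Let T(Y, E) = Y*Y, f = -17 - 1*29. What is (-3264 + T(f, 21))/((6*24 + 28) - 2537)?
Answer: 1148/2365 ≈ 0.48541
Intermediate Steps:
f = -46 (f = -17 - 29 = -46)
T(Y, E) = Y²
(-3264 + T(f, 21))/((6*24 + 28) - 2537) = (-3264 + (-46)²)/((6*24 + 28) - 2537) = (-3264 + 2116)/((144 + 28) - 2537) = -1148/(172 - 2537) = -1148/(-2365) = -1148*(-1/2365) = 1148/2365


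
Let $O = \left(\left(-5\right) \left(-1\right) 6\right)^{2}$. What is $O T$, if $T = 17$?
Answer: $15300$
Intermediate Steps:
$O = 900$ ($O = \left(5 \cdot 6\right)^{2} = 30^{2} = 900$)
$O T = 900 \cdot 17 = 15300$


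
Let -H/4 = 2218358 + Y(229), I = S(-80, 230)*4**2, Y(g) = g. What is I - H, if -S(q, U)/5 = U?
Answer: 8855948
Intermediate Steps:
S(q, U) = -5*U
I = -18400 (I = -5*230*4**2 = -1150*16 = -18400)
H = -8874348 (H = -4*(2218358 + 229) = -4*2218587 = -8874348)
I - H = -18400 - 1*(-8874348) = -18400 + 8874348 = 8855948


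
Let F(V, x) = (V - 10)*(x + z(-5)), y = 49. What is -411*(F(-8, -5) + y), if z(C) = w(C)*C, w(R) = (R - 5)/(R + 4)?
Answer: -427029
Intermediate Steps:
w(R) = (-5 + R)/(4 + R)
z(C) = C*(-5 + C)/(4 + C) (z(C) = ((-5 + C)/(4 + C))*C = C*(-5 + C)/(4 + C))
F(V, x) = (-50 + x)*(-10 + V) (F(V, x) = (V - 10)*(x - 5*(-5 - 5)/(4 - 5)) = (-10 + V)*(x - 5*(-10)/(-1)) = (-10 + V)*(x - 5*(-1)*(-10)) = (-10 + V)*(x - 50) = (-10 + V)*(-50 + x) = (-50 + x)*(-10 + V))
-411*(F(-8, -5) + y) = -411*((500 - 50*(-8) - 10*(-5) - 8*(-5)) + 49) = -411*((500 + 400 + 50 + 40) + 49) = -411*(990 + 49) = -411*1039 = -427029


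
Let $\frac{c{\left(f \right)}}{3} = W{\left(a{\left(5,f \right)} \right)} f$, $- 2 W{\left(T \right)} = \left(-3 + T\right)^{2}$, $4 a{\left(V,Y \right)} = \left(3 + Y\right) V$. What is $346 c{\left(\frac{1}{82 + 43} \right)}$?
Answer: $- \frac{187359}{78125} \approx -2.3982$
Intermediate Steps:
$a{\left(V,Y \right)} = \frac{V \left(3 + Y\right)}{4}$ ($a{\left(V,Y \right)} = \frac{\left(3 + Y\right) V}{4} = \frac{V \left(3 + Y\right)}{4}$)
$W{\left(T \right)} = - \frac{\left(-3 + T\right)^{2}}{2}$
$c{\left(f \right)} = - \frac{3 f \left(\frac{3}{4} + \frac{5 f}{4}\right)^{2}}{2}$ ($c{\left(f \right)} = 3 - \frac{\left(-3 + \frac{1}{4} \cdot 5 \left(3 + f\right)\right)^{2}}{2} f = 3 - \frac{\left(-3 + \left(\frac{15}{4} + \frac{5 f}{4}\right)\right)^{2}}{2} f = 3 - \frac{\left(\frac{3}{4} + \frac{5 f}{4}\right)^{2}}{2} f = 3 \left(- \frac{f \left(\frac{3}{4} + \frac{5 f}{4}\right)^{2}}{2}\right) = - \frac{3 f \left(\frac{3}{4} + \frac{5 f}{4}\right)^{2}}{2}$)
$346 c{\left(\frac{1}{82 + 43} \right)} = 346 \left(- \frac{3 \left(3 + \frac{5}{82 + 43}\right)^{2}}{32 \left(82 + 43\right)}\right) = 346 \left(- \frac{3 \left(3 + \frac{5}{125}\right)^{2}}{32 \cdot 125}\right) = 346 \left(\left(- \frac{3}{32}\right) \frac{1}{125} \left(3 + 5 \cdot \frac{1}{125}\right)^{2}\right) = 346 \left(\left(- \frac{3}{32}\right) \frac{1}{125} \left(3 + \frac{1}{25}\right)^{2}\right) = 346 \left(\left(- \frac{3}{32}\right) \frac{1}{125} \left(\frac{76}{25}\right)^{2}\right) = 346 \left(\left(- \frac{3}{32}\right) \frac{1}{125} \cdot \frac{5776}{625}\right) = 346 \left(- \frac{1083}{156250}\right) = - \frac{187359}{78125}$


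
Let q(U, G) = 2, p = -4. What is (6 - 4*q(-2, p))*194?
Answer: -388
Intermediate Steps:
(6 - 4*q(-2, p))*194 = (6 - 4*2)*194 = (6 - 8)*194 = -2*194 = -388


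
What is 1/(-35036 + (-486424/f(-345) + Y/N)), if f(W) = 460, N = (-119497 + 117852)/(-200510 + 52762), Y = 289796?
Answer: 7567/196684066190 ≈ 3.8473e-8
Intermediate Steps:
N = 1645/147748 (N = -1645/(-147748) = -1645*(-1/147748) = 1645/147748 ≈ 0.011134)
1/(-35036 + (-486424/f(-345) + Y/N)) = 1/(-35036 + (-486424/460 + 289796/(1645/147748))) = 1/(-35036 + (-486424*1/460 + 289796*(147748/1645))) = 1/(-35036 + (-121606/115 + 42816779408/1645)) = 1/(-35036 + 196949183602/7567) = 1/(196684066190/7567) = 7567/196684066190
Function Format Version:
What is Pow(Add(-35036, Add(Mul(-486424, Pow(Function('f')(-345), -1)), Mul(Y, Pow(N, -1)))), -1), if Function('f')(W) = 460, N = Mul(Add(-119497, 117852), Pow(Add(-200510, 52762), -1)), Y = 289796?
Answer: Rational(7567, 196684066190) ≈ 3.8473e-8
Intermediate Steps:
N = Rational(1645, 147748) (N = Mul(-1645, Pow(-147748, -1)) = Mul(-1645, Rational(-1, 147748)) = Rational(1645, 147748) ≈ 0.011134)
Pow(Add(-35036, Add(Mul(-486424, Pow(Function('f')(-345), -1)), Mul(Y, Pow(N, -1)))), -1) = Pow(Add(-35036, Add(Mul(-486424, Pow(460, -1)), Mul(289796, Pow(Rational(1645, 147748), -1)))), -1) = Pow(Add(-35036, Add(Mul(-486424, Rational(1, 460)), Mul(289796, Rational(147748, 1645)))), -1) = Pow(Add(-35036, Add(Rational(-121606, 115), Rational(42816779408, 1645))), -1) = Pow(Add(-35036, Rational(196949183602, 7567)), -1) = Pow(Rational(196684066190, 7567), -1) = Rational(7567, 196684066190)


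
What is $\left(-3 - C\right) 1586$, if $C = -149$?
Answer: $231556$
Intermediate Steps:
$\left(-3 - C\right) 1586 = \left(-3 - -149\right) 1586 = \left(-3 + 149\right) 1586 = 146 \cdot 1586 = 231556$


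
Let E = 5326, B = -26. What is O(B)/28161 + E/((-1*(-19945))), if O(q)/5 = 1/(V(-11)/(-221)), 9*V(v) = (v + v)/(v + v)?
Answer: -5374171/62407905 ≈ -0.086114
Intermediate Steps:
V(v) = ⅑ (V(v) = ((v + v)/(v + v))/9 = ((2*v)/((2*v)))/9 = ((2*v)*(1/(2*v)))/9 = (⅑)*1 = ⅑)
O(q) = -9945 (O(q) = 5/(((⅑)/(-221))) = 5/(((⅑)*(-1/221))) = 5/(-1/1989) = 5*(-1989) = -9945)
O(B)/28161 + E/((-1*(-19945))) = -9945/28161 + 5326/((-1*(-19945))) = -9945*1/28161 + 5326/19945 = -1105/3129 + 5326*(1/19945) = -1105/3129 + 5326/19945 = -5374171/62407905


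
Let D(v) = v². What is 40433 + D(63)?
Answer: 44402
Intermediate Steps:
40433 + D(63) = 40433 + 63² = 40433 + 3969 = 44402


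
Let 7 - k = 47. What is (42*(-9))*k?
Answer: 15120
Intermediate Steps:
k = -40 (k = 7 - 1*47 = 7 - 47 = -40)
(42*(-9))*k = (42*(-9))*(-40) = -378*(-40) = 15120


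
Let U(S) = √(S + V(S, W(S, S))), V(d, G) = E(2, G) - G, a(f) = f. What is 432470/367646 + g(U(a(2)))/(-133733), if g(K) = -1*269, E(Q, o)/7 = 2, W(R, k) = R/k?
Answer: 28967203642/24583201259 ≈ 1.1783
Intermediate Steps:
E(Q, o) = 14 (E(Q, o) = 7*2 = 14)
V(d, G) = 14 - G
U(S) = √(13 + S) (U(S) = √(S + (14 - S/S)) = √(S + (14 - 1*1)) = √(S + (14 - 1)) = √(S + 13) = √(13 + S))
g(K) = -269
432470/367646 + g(U(a(2)))/(-133733) = 432470/367646 - 269/(-133733) = 432470*(1/367646) - 269*(-1/133733) = 216235/183823 + 269/133733 = 28967203642/24583201259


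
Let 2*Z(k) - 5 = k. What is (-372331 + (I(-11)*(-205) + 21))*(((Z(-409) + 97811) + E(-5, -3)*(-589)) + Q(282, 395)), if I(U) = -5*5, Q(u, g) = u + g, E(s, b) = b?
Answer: -36737960805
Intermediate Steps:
Z(k) = 5/2 + k/2
Q(u, g) = g + u
I(U) = -25
(-372331 + (I(-11)*(-205) + 21))*(((Z(-409) + 97811) + E(-5, -3)*(-589)) + Q(282, 395)) = (-372331 + (-25*(-205) + 21))*((((5/2 + (½)*(-409)) + 97811) - 3*(-589)) + (395 + 282)) = (-372331 + (5125 + 21))*((((5/2 - 409/2) + 97811) + 1767) + 677) = (-372331 + 5146)*(((-202 + 97811) + 1767) + 677) = -367185*((97609 + 1767) + 677) = -367185*(99376 + 677) = -367185*100053 = -36737960805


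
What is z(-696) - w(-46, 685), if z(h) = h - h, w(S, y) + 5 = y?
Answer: -680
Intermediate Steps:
w(S, y) = -5 + y
z(h) = 0
z(-696) - w(-46, 685) = 0 - (-5 + 685) = 0 - 1*680 = 0 - 680 = -680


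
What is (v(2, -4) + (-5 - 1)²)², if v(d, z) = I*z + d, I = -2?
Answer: 2116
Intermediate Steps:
v(d, z) = d - 2*z (v(d, z) = -2*z + d = d - 2*z)
(v(2, -4) + (-5 - 1)²)² = ((2 - 2*(-4)) + (-5 - 1)²)² = ((2 + 8) + (-6)²)² = (10 + 36)² = 46² = 2116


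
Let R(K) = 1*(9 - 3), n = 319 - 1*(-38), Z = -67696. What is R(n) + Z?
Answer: -67690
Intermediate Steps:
n = 357 (n = 319 + 38 = 357)
R(K) = 6 (R(K) = 1*6 = 6)
R(n) + Z = 6 - 67696 = -67690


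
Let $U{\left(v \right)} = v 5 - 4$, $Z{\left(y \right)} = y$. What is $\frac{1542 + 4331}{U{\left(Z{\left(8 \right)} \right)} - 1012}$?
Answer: $- \frac{5873}{976} \approx -6.0174$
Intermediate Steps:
$U{\left(v \right)} = -4 + 5 v$ ($U{\left(v \right)} = 5 v - 4 = -4 + 5 v$)
$\frac{1542 + 4331}{U{\left(Z{\left(8 \right)} \right)} - 1012} = \frac{1542 + 4331}{\left(-4 + 5 \cdot 8\right) - 1012} = \frac{5873}{\left(-4 + 40\right) - 1012} = \frac{5873}{36 - 1012} = \frac{5873}{-976} = 5873 \left(- \frac{1}{976}\right) = - \frac{5873}{976}$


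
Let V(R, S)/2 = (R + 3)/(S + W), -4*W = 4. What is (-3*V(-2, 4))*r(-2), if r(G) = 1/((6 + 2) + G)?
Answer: -⅓ ≈ -0.33333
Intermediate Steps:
W = -1 (W = -¼*4 = -1)
V(R, S) = 2*(3 + R)/(-1 + S) (V(R, S) = 2*((R + 3)/(S - 1)) = 2*((3 + R)/(-1 + S)) = 2*(3 + R)/(-1 + S))
r(G) = 1/(8 + G)
(-3*V(-2, 4))*r(-2) = (-6*(3 - 2)/(-1 + 4))/(8 - 2) = -6/3/6 = -6/3*(⅙) = -3*⅔*(⅙) = -2*⅙ = -⅓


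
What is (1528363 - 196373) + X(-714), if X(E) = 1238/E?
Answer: 475519811/357 ≈ 1.3320e+6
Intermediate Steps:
(1528363 - 196373) + X(-714) = (1528363 - 196373) + 1238/(-714) = 1331990 + 1238*(-1/714) = 1331990 - 619/357 = 475519811/357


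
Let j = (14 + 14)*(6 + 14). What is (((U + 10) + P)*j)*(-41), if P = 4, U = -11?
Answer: -68880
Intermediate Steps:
j = 560 (j = 28*20 = 560)
(((U + 10) + P)*j)*(-41) = (((-11 + 10) + 4)*560)*(-41) = ((-1 + 4)*560)*(-41) = (3*560)*(-41) = 1680*(-41) = -68880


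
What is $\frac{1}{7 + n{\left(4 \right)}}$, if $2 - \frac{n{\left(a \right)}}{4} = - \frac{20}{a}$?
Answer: $\frac{1}{35} \approx 0.028571$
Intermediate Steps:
$n{\left(a \right)} = 8 + \frac{80}{a}$ ($n{\left(a \right)} = 8 - 4 \left(- \frac{20}{a}\right) = 8 + \frac{80}{a}$)
$\frac{1}{7 + n{\left(4 \right)}} = \frac{1}{7 + \left(8 + \frac{80}{4}\right)} = \frac{1}{7 + \left(8 + 80 \cdot \frac{1}{4}\right)} = \frac{1}{7 + \left(8 + 20\right)} = \frac{1}{7 + 28} = \frac{1}{35}$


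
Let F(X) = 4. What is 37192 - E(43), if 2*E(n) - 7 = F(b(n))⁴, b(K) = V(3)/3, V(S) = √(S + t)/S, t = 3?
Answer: 74121/2 ≈ 37061.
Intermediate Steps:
V(S) = √(3 + S)/S (V(S) = √(S + 3)/S = √(3 + S)/S)
b(K) = √6/9 (b(K) = (√(3 + 3)/3)/3 = (√6/3)*(⅓) = √6/9)
E(n) = 263/2 (E(n) = 7/2 + (½)*4⁴ = 7/2 + (½)*256 = 7/2 + 128 = 263/2)
37192 - E(43) = 37192 - 1*263/2 = 37192 - 263/2 = 74121/2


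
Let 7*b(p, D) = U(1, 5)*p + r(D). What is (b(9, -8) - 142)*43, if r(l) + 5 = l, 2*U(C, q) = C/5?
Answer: -432623/70 ≈ -6180.3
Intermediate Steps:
U(C, q) = C/10 (U(C, q) = (C/5)/2 = C/10)
r(l) = -5 + l
b(p, D) = -5/7 + D/7 + p/70 (b(p, D) = (((1/10)*1)*p + (-5 + D))/7 = (p/10 + (-5 + D))/7 = (-5 + D + p/10)/7 = -5/7 + D/7 + p/70)
(b(9, -8) - 142)*43 = ((-5/7 + (1/7)*(-8) + (1/70)*9) - 142)*43 = ((-5/7 - 8/7 + 9/70) - 142)*43 = (-121/70 - 142)*43 = -10061/70*43 = -432623/70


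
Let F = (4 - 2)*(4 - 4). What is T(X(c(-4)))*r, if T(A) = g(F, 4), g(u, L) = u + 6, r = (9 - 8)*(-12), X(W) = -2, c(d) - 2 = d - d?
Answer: -72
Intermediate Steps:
c(d) = 2 (c(d) = 2 + (d - d) = 2 + 0 = 2)
F = 0 (F = 2*0 = 0)
r = -12 (r = 1*(-12) = -12)
g(u, L) = 6 + u
T(A) = 6 (T(A) = 6 + 0 = 6)
T(X(c(-4)))*r = 6*(-12) = -72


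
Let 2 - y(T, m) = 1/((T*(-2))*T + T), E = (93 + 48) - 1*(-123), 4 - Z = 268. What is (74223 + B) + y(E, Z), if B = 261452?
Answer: 46702069657/139128 ≈ 3.3568e+5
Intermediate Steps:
Z = -264 (Z = 4 - 1*268 = 4 - 268 = -264)
E = 264 (E = 141 + 123 = 264)
y(T, m) = 2 - 1/(T - 2*T**2) (y(T, m) = 2 - 1/((T*(-2))*T + T) = 2 - 1/((-2*T)*T + T) = 2 - 1/(-2*T**2 + T) = 2 - 1/(T - 2*T**2))
(74223 + B) + y(E, Z) = (74223 + 261452) + (1 - 2*264 + 4*264**2)/(264*(-1 + 2*264)) = 335675 + (1 - 528 + 4*69696)/(264*(-1 + 528)) = 335675 + (1/264)*(1 - 528 + 278784)/527 = 335675 + (1/264)*(1/527)*278257 = 335675 + 278257/139128 = 46702069657/139128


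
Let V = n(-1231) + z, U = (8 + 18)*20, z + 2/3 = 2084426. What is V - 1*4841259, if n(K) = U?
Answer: -8268941/3 ≈ -2.7563e+6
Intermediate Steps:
z = 6253276/3 (z = -⅔ + 2084426 = 6253276/3 ≈ 2.0844e+6)
U = 520 (U = 26*20 = 520)
n(K) = 520
V = 6254836/3 (V = 520 + 6253276/3 = 6254836/3 ≈ 2.0849e+6)
V - 1*4841259 = 6254836/3 - 1*4841259 = 6254836/3 - 4841259 = -8268941/3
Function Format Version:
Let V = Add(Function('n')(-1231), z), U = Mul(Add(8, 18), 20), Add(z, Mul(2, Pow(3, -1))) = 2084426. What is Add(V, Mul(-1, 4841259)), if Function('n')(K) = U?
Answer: Rational(-8268941, 3) ≈ -2.7563e+6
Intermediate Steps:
z = Rational(6253276, 3) (z = Add(Rational(-2, 3), 2084426) = Rational(6253276, 3) ≈ 2.0844e+6)
U = 520 (U = Mul(26, 20) = 520)
Function('n')(K) = 520
V = Rational(6254836, 3) (V = Add(520, Rational(6253276, 3)) = Rational(6254836, 3) ≈ 2.0849e+6)
Add(V, Mul(-1, 4841259)) = Add(Rational(6254836, 3), Mul(-1, 4841259)) = Add(Rational(6254836, 3), -4841259) = Rational(-8268941, 3)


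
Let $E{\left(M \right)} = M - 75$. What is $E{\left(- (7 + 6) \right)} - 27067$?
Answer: $-27155$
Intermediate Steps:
$E{\left(M \right)} = -75 + M$
$E{\left(- (7 + 6) \right)} - 27067 = \left(-75 - \left(7 + 6\right)\right) - 27067 = \left(-75 - 13\right) - 27067 = -88 - 27067 = -27155$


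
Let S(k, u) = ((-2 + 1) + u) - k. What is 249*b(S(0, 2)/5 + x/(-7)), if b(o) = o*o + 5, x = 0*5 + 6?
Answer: 1656846/1225 ≈ 1352.5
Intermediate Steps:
x = 6 (x = 0 + 6 = 6)
S(k, u) = -1 + u - k (S(k, u) = (-1 + u) - k = -1 + u - k)
b(o) = 5 + o² (b(o) = o² + 5 = 5 + o²)
249*b(S(0, 2)/5 + x/(-7)) = 249*(5 + ((-1 + 2 - 1*0)/5 + 6/(-7))²) = 249*(5 + ((-1 + 2 + 0)*(⅕) + 6*(-⅐))²) = 249*(5 + (1*(⅕) - 6/7)²) = 249*(5 + (⅕ - 6/7)²) = 249*(5 + (-23/35)²) = 249*(5 + 529/1225) = 249*(6654/1225) = 1656846/1225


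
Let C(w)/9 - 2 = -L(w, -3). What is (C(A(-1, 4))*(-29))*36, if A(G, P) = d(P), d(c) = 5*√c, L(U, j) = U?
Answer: 75168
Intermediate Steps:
A(G, P) = 5*√P
C(w) = 18 - 9*w (C(w) = 18 + 9*(-w) = 18 - 9*w)
(C(A(-1, 4))*(-29))*36 = ((18 - 45*√4)*(-29))*36 = ((18 - 45*2)*(-29))*36 = ((18 - 9*10)*(-29))*36 = ((18 - 90)*(-29))*36 = -72*(-29)*36 = 2088*36 = 75168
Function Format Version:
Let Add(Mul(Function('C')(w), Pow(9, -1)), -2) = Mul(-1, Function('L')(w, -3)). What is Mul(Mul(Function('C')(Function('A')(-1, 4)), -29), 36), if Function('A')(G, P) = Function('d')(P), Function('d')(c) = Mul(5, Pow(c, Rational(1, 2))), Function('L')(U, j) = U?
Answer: 75168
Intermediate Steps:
Function('A')(G, P) = Mul(5, Pow(P, Rational(1, 2)))
Function('C')(w) = Add(18, Mul(-9, w)) (Function('C')(w) = Add(18, Mul(9, Mul(-1, w))) = Add(18, Mul(-9, w)))
Mul(Mul(Function('C')(Function('A')(-1, 4)), -29), 36) = Mul(Mul(Add(18, Mul(-9, Mul(5, Pow(4, Rational(1, 2))))), -29), 36) = Mul(Mul(Add(18, Mul(-9, Mul(5, 2))), -29), 36) = Mul(Mul(Add(18, Mul(-9, 10)), -29), 36) = Mul(Mul(Add(18, -90), -29), 36) = Mul(Mul(-72, -29), 36) = Mul(2088, 36) = 75168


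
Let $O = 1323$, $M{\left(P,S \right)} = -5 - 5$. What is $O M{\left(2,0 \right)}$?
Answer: $-13230$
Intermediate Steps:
$M{\left(P,S \right)} = -10$ ($M{\left(P,S \right)} = -5 - 5 = -10$)
$O M{\left(2,0 \right)} = 1323 \left(-10\right) = -13230$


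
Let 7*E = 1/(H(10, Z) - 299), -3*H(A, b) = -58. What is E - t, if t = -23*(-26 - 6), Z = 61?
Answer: -4322531/5873 ≈ -736.00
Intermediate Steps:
t = 736 (t = -23*(-32) = 736)
H(A, b) = 58/3 (H(A, b) = -1/3*(-58) = 58/3)
E = -3/5873 (E = 1/(7*(58/3 - 299)) = 1/(7*(-839/3)) = (1/7)*(-3/839) = -3/5873 ≈ -0.00051081)
E - t = -3/5873 - 1*736 = -3/5873 - 736 = -4322531/5873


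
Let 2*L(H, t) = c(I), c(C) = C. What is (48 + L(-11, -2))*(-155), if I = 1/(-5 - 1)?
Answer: -89125/12 ≈ -7427.1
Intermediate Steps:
I = -⅙ (I = 1/(-6) = -⅙ ≈ -0.16667)
L(H, t) = -1/12 (L(H, t) = (½)*(-⅙) = -1/12)
(48 + L(-11, -2))*(-155) = (48 - 1/12)*(-155) = (575/12)*(-155) = -89125/12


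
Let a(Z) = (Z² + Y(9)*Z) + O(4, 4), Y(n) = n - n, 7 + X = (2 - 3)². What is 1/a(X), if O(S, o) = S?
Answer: 1/40 ≈ 0.025000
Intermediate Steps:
X = -6 (X = -7 + (2 - 3)² = -7 + (-1)² = -7 + 1 = -6)
Y(n) = 0
a(Z) = 4 + Z² (a(Z) = (Z² + 0*Z) + 4 = (Z² + 0) + 4 = Z² + 4 = 4 + Z²)
1/a(X) = 1/(4 + (-6)²) = 1/(4 + 36) = 1/40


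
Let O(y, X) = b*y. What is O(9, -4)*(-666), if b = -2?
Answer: 11988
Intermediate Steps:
O(y, X) = -2*y
O(9, -4)*(-666) = -2*9*(-666) = -18*(-666) = 11988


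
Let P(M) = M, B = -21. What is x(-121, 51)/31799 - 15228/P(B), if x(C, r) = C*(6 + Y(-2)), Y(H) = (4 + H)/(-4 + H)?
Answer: 484220773/667779 ≈ 725.12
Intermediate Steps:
Y(H) = (4 + H)/(-4 + H)
x(C, r) = 17*C/3 (x(C, r) = C*(6 + (4 - 2)/(-4 - 2)) = C*(6 + 2/(-6)) = C*(6 - ⅙*2) = C*(6 - ⅓) = C*(17/3) = 17*C/3)
x(-121, 51)/31799 - 15228/P(B) = ((17/3)*(-121))/31799 - 15228/(-21) = -2057/3*1/31799 - 15228*(-1/21) = -2057/95397 + 5076/7 = 484220773/667779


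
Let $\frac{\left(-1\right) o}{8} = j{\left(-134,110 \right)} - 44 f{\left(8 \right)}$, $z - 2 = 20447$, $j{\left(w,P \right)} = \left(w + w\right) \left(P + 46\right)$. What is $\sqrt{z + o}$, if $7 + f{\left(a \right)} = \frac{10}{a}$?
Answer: $\sqrt{352889} \approx 594.04$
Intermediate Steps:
$j{\left(w,P \right)} = 2 w \left(46 + P\right)$
$f{\left(a \right)} = -7 + \frac{10}{a}$
$z = 20449$ ($z = 2 + 20447 = 20449$)
$o = 332440$ ($o = - 8 \left(2 \left(-134\right) \left(46 + 110\right) - 44 \left(-7 + \frac{10}{8}\right)\right) = - 8 \left(2 \left(-134\right) 156 - 44 \left(-7 + 10 \cdot \frac{1}{8}\right)\right) = - 8 \left(-41808 - 44 \left(-7 + \frac{5}{4}\right)\right) = - 8 \left(-41808 - -253\right) = - 8 \left(-41808 + 253\right) = \left(-8\right) \left(-41555\right) = 332440$)
$\sqrt{z + o} = \sqrt{20449 + 332440} = \sqrt{352889}$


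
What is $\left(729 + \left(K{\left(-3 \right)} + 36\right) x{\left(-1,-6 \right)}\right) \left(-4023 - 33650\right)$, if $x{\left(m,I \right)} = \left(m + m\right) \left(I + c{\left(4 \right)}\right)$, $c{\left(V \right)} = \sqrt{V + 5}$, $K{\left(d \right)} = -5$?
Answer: $-34470795$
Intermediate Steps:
$c{\left(V \right)} = \sqrt{5 + V}$
$x{\left(m,I \right)} = 2 m \left(3 + I\right)$ ($x{\left(m,I \right)} = \left(m + m\right) \left(I + \sqrt{5 + 4}\right) = 2 m \left(I + \sqrt{9}\right) = 2 m \left(I + 3\right) = 2 m \left(3 + I\right)$)
$\left(729 + \left(K{\left(-3 \right)} + 36\right) x{\left(-1,-6 \right)}\right) \left(-4023 - 33650\right) = \left(729 + \left(-5 + 36\right) 2 \left(-1\right) \left(3 - 6\right)\right) \left(-4023 - 33650\right) = \left(729 + 31 \cdot 2 \left(-1\right) \left(-3\right)\right) \left(-37673\right) = \left(729 + 31 \cdot 6\right) \left(-37673\right) = \left(729 + 186\right) \left(-37673\right) = 915 \left(-37673\right) = -34470795$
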